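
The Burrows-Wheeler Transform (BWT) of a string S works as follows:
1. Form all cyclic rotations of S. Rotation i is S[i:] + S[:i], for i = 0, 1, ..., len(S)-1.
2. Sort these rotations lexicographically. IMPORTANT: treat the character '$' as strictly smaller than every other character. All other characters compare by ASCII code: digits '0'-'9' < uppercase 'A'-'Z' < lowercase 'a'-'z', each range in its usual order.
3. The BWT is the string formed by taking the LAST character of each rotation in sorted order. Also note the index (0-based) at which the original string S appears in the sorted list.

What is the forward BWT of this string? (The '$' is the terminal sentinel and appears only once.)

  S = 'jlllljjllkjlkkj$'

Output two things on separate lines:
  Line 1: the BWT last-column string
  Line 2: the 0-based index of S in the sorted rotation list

Answer: jklkj$klllljljlj
5

Derivation:
All 16 rotations (rotation i = S[i:]+S[:i]):
  rot[0] = jlllljjllkjlkkj$
  rot[1] = lllljjllkjlkkj$j
  rot[2] = llljjllkjlkkj$jl
  rot[3] = lljjllkjlkkj$jll
  rot[4] = ljjllkjlkkj$jlll
  rot[5] = jjllkjlkkj$jllll
  rot[6] = jllkjlkkj$jllllj
  rot[7] = llkjlkkj$jlllljj
  rot[8] = lkjlkkj$jlllljjl
  rot[9] = kjlkkj$jlllljjll
  rot[10] = jlkkj$jlllljjllk
  rot[11] = lkkj$jlllljjllkj
  rot[12] = kkj$jlllljjllkjl
  rot[13] = kj$jlllljjllkjlk
  rot[14] = j$jlllljjllkjlkk
  rot[15] = $jlllljjllkjlkkj
Sorted (with $ < everything):
  sorted[0] = $jlllljjllkjlkkj  (last char: 'j')
  sorted[1] = j$jlllljjllkjlkk  (last char: 'k')
  sorted[2] = jjllkjlkkj$jllll  (last char: 'l')
  sorted[3] = jlkkj$jlllljjllk  (last char: 'k')
  sorted[4] = jllkjlkkj$jllllj  (last char: 'j')
  sorted[5] = jlllljjllkjlkkj$  (last char: '$')
  sorted[6] = kj$jlllljjllkjlk  (last char: 'k')
  sorted[7] = kjlkkj$jlllljjll  (last char: 'l')
  sorted[8] = kkj$jlllljjllkjl  (last char: 'l')
  sorted[9] = ljjllkjlkkj$jlll  (last char: 'l')
  sorted[10] = lkjlkkj$jlllljjl  (last char: 'l')
  sorted[11] = lkkj$jlllljjllkj  (last char: 'j')
  sorted[12] = lljjllkjlkkj$jll  (last char: 'l')
  sorted[13] = llkjlkkj$jlllljj  (last char: 'j')
  sorted[14] = llljjllkjlkkj$jl  (last char: 'l')
  sorted[15] = lllljjllkjlkkj$j  (last char: 'j')
Last column: jklkj$klllljljlj
Original string S is at sorted index 5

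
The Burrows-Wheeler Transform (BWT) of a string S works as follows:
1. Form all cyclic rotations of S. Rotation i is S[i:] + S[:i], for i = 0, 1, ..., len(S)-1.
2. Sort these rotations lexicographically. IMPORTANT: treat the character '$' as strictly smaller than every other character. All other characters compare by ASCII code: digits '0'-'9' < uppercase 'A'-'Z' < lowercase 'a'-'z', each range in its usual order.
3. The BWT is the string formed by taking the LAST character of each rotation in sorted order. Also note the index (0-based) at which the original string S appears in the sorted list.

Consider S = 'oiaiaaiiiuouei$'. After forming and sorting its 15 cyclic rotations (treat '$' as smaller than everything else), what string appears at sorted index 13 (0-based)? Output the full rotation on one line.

Answer: uei$oiaiaaiiiuo

Derivation:
All 15 rotations (rotation i = S[i:]+S[:i]):
  rot[0] = oiaiaaiiiuouei$
  rot[1] = iaiaaiiiuouei$o
  rot[2] = aiaaiiiuouei$oi
  rot[3] = iaaiiiuouei$oia
  rot[4] = aaiiiuouei$oiai
  rot[5] = aiiiuouei$oiaia
  rot[6] = iiiuouei$oiaiaa
  rot[7] = iiuouei$oiaiaai
  rot[8] = iuouei$oiaiaaii
  rot[9] = uouei$oiaiaaiii
  rot[10] = ouei$oiaiaaiiiu
  rot[11] = uei$oiaiaaiiiuo
  rot[12] = ei$oiaiaaiiiuou
  rot[13] = i$oiaiaaiiiuoue
  rot[14] = $oiaiaaiiiuouei
Sorted (with $ < everything):
  sorted[0] = $oiaiaaiiiuouei
  sorted[1] = aaiiiuouei$oiai
  sorted[2] = aiaaiiiuouei$oi
  sorted[3] = aiiiuouei$oiaia
  sorted[4] = ei$oiaiaaiiiuou
  sorted[5] = i$oiaiaaiiiuoue
  sorted[6] = iaaiiiuouei$oia
  sorted[7] = iaiaaiiiuouei$o
  sorted[8] = iiiuouei$oiaiaa
  sorted[9] = iiuouei$oiaiaai
  sorted[10] = iuouei$oiaiaaii
  sorted[11] = oiaiaaiiiuouei$
  sorted[12] = ouei$oiaiaaiiiu
  sorted[13] = uei$oiaiaaiiiuo
  sorted[14] = uouei$oiaiaaiii
sorted[13] = uei$oiaiaaiiiuo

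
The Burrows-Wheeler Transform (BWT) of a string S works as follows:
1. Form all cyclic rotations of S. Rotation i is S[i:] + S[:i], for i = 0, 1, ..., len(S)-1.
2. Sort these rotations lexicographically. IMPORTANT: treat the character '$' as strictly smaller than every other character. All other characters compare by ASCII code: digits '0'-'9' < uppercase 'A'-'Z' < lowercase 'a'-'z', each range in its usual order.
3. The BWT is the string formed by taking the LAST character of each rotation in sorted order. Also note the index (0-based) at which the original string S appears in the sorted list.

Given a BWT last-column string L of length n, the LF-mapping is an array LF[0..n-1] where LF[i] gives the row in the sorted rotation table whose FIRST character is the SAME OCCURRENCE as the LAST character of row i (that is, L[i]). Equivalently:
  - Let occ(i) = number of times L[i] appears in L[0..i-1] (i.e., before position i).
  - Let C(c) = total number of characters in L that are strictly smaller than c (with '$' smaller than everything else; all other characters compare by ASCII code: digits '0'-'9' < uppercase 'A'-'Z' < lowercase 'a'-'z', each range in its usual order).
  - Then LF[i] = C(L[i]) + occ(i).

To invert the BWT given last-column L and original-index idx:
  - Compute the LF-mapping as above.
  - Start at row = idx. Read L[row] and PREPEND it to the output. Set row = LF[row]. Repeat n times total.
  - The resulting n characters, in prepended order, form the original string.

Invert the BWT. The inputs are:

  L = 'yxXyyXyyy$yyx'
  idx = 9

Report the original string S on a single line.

Answer: yyxyyyyyxXXy$

Derivation:
LF mapping: 5 3 1 6 7 2 8 9 10 0 11 12 4
Walk LF starting at row 9, prepending L[row]:
  step 1: row=9, L[9]='$', prepend. Next row=LF[9]=0
  step 2: row=0, L[0]='y', prepend. Next row=LF[0]=5
  step 3: row=5, L[5]='X', prepend. Next row=LF[5]=2
  step 4: row=2, L[2]='X', prepend. Next row=LF[2]=1
  step 5: row=1, L[1]='x', prepend. Next row=LF[1]=3
  step 6: row=3, L[3]='y', prepend. Next row=LF[3]=6
  step 7: row=6, L[6]='y', prepend. Next row=LF[6]=8
  step 8: row=8, L[8]='y', prepend. Next row=LF[8]=10
  step 9: row=10, L[10]='y', prepend. Next row=LF[10]=11
  step 10: row=11, L[11]='y', prepend. Next row=LF[11]=12
  step 11: row=12, L[12]='x', prepend. Next row=LF[12]=4
  step 12: row=4, L[4]='y', prepend. Next row=LF[4]=7
  step 13: row=7, L[7]='y', prepend. Next row=LF[7]=9
Reversed output: yyxyyyyyxXXy$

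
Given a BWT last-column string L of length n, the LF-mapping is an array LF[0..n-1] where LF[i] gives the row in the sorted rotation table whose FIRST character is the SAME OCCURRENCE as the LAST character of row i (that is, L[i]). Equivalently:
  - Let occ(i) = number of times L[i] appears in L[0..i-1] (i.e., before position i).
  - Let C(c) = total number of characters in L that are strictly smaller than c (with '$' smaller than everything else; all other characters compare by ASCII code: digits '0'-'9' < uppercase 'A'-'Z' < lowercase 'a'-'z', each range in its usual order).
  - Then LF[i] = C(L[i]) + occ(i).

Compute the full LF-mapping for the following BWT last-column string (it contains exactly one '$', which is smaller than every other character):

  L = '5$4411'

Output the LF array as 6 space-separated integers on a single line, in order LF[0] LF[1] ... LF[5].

Answer: 5 0 3 4 1 2

Derivation:
Char counts: '$':1, '1':2, '4':2, '5':1
C (first-col start): C('$')=0, C('1')=1, C('4')=3, C('5')=5
L[0]='5': occ=0, LF[0]=C('5')+0=5+0=5
L[1]='$': occ=0, LF[1]=C('$')+0=0+0=0
L[2]='4': occ=0, LF[2]=C('4')+0=3+0=3
L[3]='4': occ=1, LF[3]=C('4')+1=3+1=4
L[4]='1': occ=0, LF[4]=C('1')+0=1+0=1
L[5]='1': occ=1, LF[5]=C('1')+1=1+1=2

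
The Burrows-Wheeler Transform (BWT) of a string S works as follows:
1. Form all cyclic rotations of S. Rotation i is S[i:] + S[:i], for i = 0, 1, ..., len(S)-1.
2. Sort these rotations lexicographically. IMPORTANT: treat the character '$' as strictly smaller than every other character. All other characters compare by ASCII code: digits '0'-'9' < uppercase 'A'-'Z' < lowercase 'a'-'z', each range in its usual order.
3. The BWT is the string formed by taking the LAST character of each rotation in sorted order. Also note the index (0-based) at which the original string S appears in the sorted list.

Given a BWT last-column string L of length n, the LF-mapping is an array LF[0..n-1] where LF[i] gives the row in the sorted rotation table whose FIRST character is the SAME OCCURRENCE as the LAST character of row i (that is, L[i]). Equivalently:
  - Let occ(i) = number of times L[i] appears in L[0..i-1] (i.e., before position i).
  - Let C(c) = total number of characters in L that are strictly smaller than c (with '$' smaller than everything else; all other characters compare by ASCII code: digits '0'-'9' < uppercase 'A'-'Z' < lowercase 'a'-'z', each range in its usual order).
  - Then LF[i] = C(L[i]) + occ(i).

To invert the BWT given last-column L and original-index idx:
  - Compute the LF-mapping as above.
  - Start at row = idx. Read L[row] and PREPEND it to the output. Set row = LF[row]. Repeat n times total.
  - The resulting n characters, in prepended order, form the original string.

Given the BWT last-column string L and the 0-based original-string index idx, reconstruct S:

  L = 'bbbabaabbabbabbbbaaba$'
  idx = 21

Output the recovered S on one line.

Answer: bbbbaaabbabbabbbaabab$

Derivation:
LF mapping: 9 10 11 1 12 2 3 13 14 4 15 16 5 17 18 19 20 6 7 21 8 0
Walk LF starting at row 21, prepending L[row]:
  step 1: row=21, L[21]='$', prepend. Next row=LF[21]=0
  step 2: row=0, L[0]='b', prepend. Next row=LF[0]=9
  step 3: row=9, L[9]='a', prepend. Next row=LF[9]=4
  step 4: row=4, L[4]='b', prepend. Next row=LF[4]=12
  step 5: row=12, L[12]='a', prepend. Next row=LF[12]=5
  step 6: row=5, L[5]='a', prepend. Next row=LF[5]=2
  step 7: row=2, L[2]='b', prepend. Next row=LF[2]=11
  step 8: row=11, L[11]='b', prepend. Next row=LF[11]=16
  step 9: row=16, L[16]='b', prepend. Next row=LF[16]=20
  step 10: row=20, L[20]='a', prepend. Next row=LF[20]=8
  step 11: row=8, L[8]='b', prepend. Next row=LF[8]=14
  step 12: row=14, L[14]='b', prepend. Next row=LF[14]=18
  step 13: row=18, L[18]='a', prepend. Next row=LF[18]=7
  step 14: row=7, L[7]='b', prepend. Next row=LF[7]=13
  step 15: row=13, L[13]='b', prepend. Next row=LF[13]=17
  step 16: row=17, L[17]='a', prepend. Next row=LF[17]=6
  step 17: row=6, L[6]='a', prepend. Next row=LF[6]=3
  step 18: row=3, L[3]='a', prepend. Next row=LF[3]=1
  step 19: row=1, L[1]='b', prepend. Next row=LF[1]=10
  step 20: row=10, L[10]='b', prepend. Next row=LF[10]=15
  step 21: row=15, L[15]='b', prepend. Next row=LF[15]=19
  step 22: row=19, L[19]='b', prepend. Next row=LF[19]=21
Reversed output: bbbbaaabbabbabbbaabab$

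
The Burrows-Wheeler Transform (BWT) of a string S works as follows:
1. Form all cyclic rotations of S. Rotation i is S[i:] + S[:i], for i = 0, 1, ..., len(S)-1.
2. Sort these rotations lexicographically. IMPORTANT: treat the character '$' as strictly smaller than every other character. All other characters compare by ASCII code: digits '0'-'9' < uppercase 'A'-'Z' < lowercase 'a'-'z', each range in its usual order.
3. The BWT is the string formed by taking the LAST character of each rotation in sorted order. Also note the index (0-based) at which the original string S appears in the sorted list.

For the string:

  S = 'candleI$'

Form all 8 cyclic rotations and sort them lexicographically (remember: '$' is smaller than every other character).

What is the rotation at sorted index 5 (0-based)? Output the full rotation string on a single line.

Answer: eI$candl

Derivation:
All 8 rotations (rotation i = S[i:]+S[:i]):
  rot[0] = candleI$
  rot[1] = andleI$c
  rot[2] = ndleI$ca
  rot[3] = dleI$can
  rot[4] = leI$cand
  rot[5] = eI$candl
  rot[6] = I$candle
  rot[7] = $candleI
Sorted (with $ < everything):
  sorted[0] = $candleI
  sorted[1] = I$candle
  sorted[2] = andleI$c
  sorted[3] = candleI$
  sorted[4] = dleI$can
  sorted[5] = eI$candl
  sorted[6] = leI$cand
  sorted[7] = ndleI$ca
sorted[5] = eI$candl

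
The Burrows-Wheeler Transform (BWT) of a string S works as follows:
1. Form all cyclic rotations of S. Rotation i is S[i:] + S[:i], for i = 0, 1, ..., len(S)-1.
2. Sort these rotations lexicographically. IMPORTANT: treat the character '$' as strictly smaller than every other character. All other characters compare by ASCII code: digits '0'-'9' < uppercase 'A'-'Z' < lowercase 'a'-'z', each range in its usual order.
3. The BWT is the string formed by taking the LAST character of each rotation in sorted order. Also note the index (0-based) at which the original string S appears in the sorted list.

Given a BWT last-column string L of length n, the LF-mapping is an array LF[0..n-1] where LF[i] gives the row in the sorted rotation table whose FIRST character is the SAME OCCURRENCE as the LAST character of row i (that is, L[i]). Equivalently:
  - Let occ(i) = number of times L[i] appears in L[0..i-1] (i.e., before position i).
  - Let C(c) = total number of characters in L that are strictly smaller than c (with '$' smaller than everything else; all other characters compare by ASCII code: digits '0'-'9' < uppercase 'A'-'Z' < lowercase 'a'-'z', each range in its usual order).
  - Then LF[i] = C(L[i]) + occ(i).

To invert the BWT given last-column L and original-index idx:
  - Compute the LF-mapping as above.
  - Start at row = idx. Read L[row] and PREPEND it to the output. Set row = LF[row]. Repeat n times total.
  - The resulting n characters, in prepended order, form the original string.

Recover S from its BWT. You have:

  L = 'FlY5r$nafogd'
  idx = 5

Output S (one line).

Answer: dragonfl5YF$

Derivation:
LF mapping: 2 8 3 1 11 0 9 4 6 10 7 5
Walk LF starting at row 5, prepending L[row]:
  step 1: row=5, L[5]='$', prepend. Next row=LF[5]=0
  step 2: row=0, L[0]='F', prepend. Next row=LF[0]=2
  step 3: row=2, L[2]='Y', prepend. Next row=LF[2]=3
  step 4: row=3, L[3]='5', prepend. Next row=LF[3]=1
  step 5: row=1, L[1]='l', prepend. Next row=LF[1]=8
  step 6: row=8, L[8]='f', prepend. Next row=LF[8]=6
  step 7: row=6, L[6]='n', prepend. Next row=LF[6]=9
  step 8: row=9, L[9]='o', prepend. Next row=LF[9]=10
  step 9: row=10, L[10]='g', prepend. Next row=LF[10]=7
  step 10: row=7, L[7]='a', prepend. Next row=LF[7]=4
  step 11: row=4, L[4]='r', prepend. Next row=LF[4]=11
  step 12: row=11, L[11]='d', prepend. Next row=LF[11]=5
Reversed output: dragonfl5YF$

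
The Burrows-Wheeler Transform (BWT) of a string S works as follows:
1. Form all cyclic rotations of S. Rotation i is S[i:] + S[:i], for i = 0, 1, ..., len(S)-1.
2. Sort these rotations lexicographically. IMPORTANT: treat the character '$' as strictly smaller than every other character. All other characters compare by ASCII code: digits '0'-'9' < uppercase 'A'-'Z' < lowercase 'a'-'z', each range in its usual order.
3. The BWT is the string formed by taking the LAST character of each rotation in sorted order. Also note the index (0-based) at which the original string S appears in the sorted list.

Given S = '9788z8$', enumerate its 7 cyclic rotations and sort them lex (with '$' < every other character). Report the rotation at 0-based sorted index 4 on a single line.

Answer: 8z8$978

Derivation:
All 7 rotations (rotation i = S[i:]+S[:i]):
  rot[0] = 9788z8$
  rot[1] = 788z8$9
  rot[2] = 88z8$97
  rot[3] = 8z8$978
  rot[4] = z8$9788
  rot[5] = 8$9788z
  rot[6] = $9788z8
Sorted (with $ < everything):
  sorted[0] = $9788z8
  sorted[1] = 788z8$9
  sorted[2] = 8$9788z
  sorted[3] = 88z8$97
  sorted[4] = 8z8$978
  sorted[5] = 9788z8$
  sorted[6] = z8$9788
sorted[4] = 8z8$978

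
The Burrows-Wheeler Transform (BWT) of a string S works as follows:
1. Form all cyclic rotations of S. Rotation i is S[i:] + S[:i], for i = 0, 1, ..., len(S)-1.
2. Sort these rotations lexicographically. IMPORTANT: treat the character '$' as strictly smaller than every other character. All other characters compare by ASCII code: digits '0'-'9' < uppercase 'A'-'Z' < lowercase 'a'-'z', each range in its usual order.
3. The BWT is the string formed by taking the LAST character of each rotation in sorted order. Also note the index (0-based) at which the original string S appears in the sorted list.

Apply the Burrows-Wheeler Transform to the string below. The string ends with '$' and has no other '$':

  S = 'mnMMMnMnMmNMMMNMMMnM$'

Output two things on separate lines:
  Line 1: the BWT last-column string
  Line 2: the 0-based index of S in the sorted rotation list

All 21 rotations (rotation i = S[i:]+S[:i]):
  rot[0] = mnMMMnMnMmNMMMNMMMnM$
  rot[1] = nMMMnMnMmNMMMNMMMnM$m
  rot[2] = MMMnMnMmNMMMNMMMnM$mn
  rot[3] = MMnMnMmNMMMNMMMnM$mnM
  rot[4] = MnMnMmNMMMNMMMnM$mnMM
  rot[5] = nMnMmNMMMNMMMnM$mnMMM
  rot[6] = MnMmNMMMNMMMnM$mnMMMn
  rot[7] = nMmNMMMNMMMnM$mnMMMnM
  rot[8] = MmNMMMNMMMnM$mnMMMnMn
  rot[9] = mNMMMNMMMnM$mnMMMnMnM
  rot[10] = NMMMNMMMnM$mnMMMnMnMm
  rot[11] = MMMNMMMnM$mnMMMnMnMmN
  rot[12] = MMNMMMnM$mnMMMnMnMmNM
  rot[13] = MNMMMnM$mnMMMnMnMmNMM
  rot[14] = NMMMnM$mnMMMnMnMmNMMM
  rot[15] = MMMnM$mnMMMnMnMmNMMMN
  rot[16] = MMnM$mnMMMnMnMmNMMMNM
  rot[17] = MnM$mnMMMnMnMmNMMMNMM
  rot[18] = nM$mnMMMnMnMmNMMMNMMM
  rot[19] = M$mnMMMnMnMmNMMMNMMMn
  rot[20] = $mnMMMnMnMmNMMMNMMMnM
Sorted (with $ < everything):
  sorted[0] = $mnMMMnMnMmNMMMNMMMnM  (last char: 'M')
  sorted[1] = M$mnMMMnMnMmNMMMNMMMn  (last char: 'n')
  sorted[2] = MMMNMMMnM$mnMMMnMnMmN  (last char: 'N')
  sorted[3] = MMMnM$mnMMMnMnMmNMMMN  (last char: 'N')
  sorted[4] = MMMnMnMmNMMMNMMMnM$mn  (last char: 'n')
  sorted[5] = MMNMMMnM$mnMMMnMnMmNM  (last char: 'M')
  sorted[6] = MMnM$mnMMMnMnMmNMMMNM  (last char: 'M')
  sorted[7] = MMnMnMmNMMMNMMMnM$mnM  (last char: 'M')
  sorted[8] = MNMMMnM$mnMMMnMnMmNMM  (last char: 'M')
  sorted[9] = MmNMMMNMMMnM$mnMMMnMn  (last char: 'n')
  sorted[10] = MnM$mnMMMnMnMmNMMMNMM  (last char: 'M')
  sorted[11] = MnMmNMMMNMMMnM$mnMMMn  (last char: 'n')
  sorted[12] = MnMnMmNMMMNMMMnM$mnMM  (last char: 'M')
  sorted[13] = NMMMNMMMnM$mnMMMnMnMm  (last char: 'm')
  sorted[14] = NMMMnM$mnMMMnMnMmNMMM  (last char: 'M')
  sorted[15] = mNMMMNMMMnM$mnMMMnMnM  (last char: 'M')
  sorted[16] = mnMMMnMnMmNMMMNMMMnM$  (last char: '$')
  sorted[17] = nM$mnMMMnMnMmNMMMNMMM  (last char: 'M')
  sorted[18] = nMMMnMnMmNMMMNMMMnM$m  (last char: 'm')
  sorted[19] = nMmNMMMNMMMnM$mnMMMnM  (last char: 'M')
  sorted[20] = nMnMmNMMMNMMMnM$mnMMM  (last char: 'M')
Last column: MnNNnMMMMnMnMmMM$MmMM
Original string S is at sorted index 16

Answer: MnNNnMMMMnMnMmMM$MmMM
16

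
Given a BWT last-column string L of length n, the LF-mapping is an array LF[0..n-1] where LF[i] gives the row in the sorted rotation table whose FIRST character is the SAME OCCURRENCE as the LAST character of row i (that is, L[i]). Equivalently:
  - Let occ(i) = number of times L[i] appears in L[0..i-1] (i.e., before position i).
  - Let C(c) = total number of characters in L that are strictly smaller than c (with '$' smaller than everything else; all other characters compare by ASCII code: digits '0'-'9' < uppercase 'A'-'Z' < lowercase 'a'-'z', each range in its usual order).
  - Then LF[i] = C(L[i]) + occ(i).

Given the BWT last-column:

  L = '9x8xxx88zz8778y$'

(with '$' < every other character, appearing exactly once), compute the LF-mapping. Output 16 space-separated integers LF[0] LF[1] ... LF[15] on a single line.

Answer: 8 9 3 10 11 12 4 5 14 15 6 1 2 7 13 0

Derivation:
Char counts: '$':1, '7':2, '8':5, '9':1, 'x':4, 'y':1, 'z':2
C (first-col start): C('$')=0, C('7')=1, C('8')=3, C('9')=8, C('x')=9, C('y')=13, C('z')=14
L[0]='9': occ=0, LF[0]=C('9')+0=8+0=8
L[1]='x': occ=0, LF[1]=C('x')+0=9+0=9
L[2]='8': occ=0, LF[2]=C('8')+0=3+0=3
L[3]='x': occ=1, LF[3]=C('x')+1=9+1=10
L[4]='x': occ=2, LF[4]=C('x')+2=9+2=11
L[5]='x': occ=3, LF[5]=C('x')+3=9+3=12
L[6]='8': occ=1, LF[6]=C('8')+1=3+1=4
L[7]='8': occ=2, LF[7]=C('8')+2=3+2=5
L[8]='z': occ=0, LF[8]=C('z')+0=14+0=14
L[9]='z': occ=1, LF[9]=C('z')+1=14+1=15
L[10]='8': occ=3, LF[10]=C('8')+3=3+3=6
L[11]='7': occ=0, LF[11]=C('7')+0=1+0=1
L[12]='7': occ=1, LF[12]=C('7')+1=1+1=2
L[13]='8': occ=4, LF[13]=C('8')+4=3+4=7
L[14]='y': occ=0, LF[14]=C('y')+0=13+0=13
L[15]='$': occ=0, LF[15]=C('$')+0=0+0=0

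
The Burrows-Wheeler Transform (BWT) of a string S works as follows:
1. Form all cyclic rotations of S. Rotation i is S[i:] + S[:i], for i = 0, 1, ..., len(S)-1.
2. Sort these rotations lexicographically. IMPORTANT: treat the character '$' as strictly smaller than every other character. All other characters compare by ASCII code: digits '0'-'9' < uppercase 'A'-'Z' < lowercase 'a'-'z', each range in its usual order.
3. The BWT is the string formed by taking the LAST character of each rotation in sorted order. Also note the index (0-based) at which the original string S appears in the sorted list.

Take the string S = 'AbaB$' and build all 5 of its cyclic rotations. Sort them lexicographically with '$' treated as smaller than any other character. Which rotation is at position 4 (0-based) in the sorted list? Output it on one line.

All 5 rotations (rotation i = S[i:]+S[:i]):
  rot[0] = AbaB$
  rot[1] = baB$A
  rot[2] = aB$Ab
  rot[3] = B$Aba
  rot[4] = $AbaB
Sorted (with $ < everything):
  sorted[0] = $AbaB
  sorted[1] = AbaB$
  sorted[2] = B$Aba
  sorted[3] = aB$Ab
  sorted[4] = baB$A
sorted[4] = baB$A

Answer: baB$A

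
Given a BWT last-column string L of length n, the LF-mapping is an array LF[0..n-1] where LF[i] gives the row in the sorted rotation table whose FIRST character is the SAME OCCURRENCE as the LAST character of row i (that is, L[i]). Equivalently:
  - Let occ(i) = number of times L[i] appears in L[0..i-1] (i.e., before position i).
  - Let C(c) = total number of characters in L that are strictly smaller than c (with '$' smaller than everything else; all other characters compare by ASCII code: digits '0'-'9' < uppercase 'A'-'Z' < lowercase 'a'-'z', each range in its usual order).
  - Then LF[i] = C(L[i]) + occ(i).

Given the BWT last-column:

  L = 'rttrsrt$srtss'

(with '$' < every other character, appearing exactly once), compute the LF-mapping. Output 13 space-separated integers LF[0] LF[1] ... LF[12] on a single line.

Char counts: '$':1, 'r':4, 's':4, 't':4
C (first-col start): C('$')=0, C('r')=1, C('s')=5, C('t')=9
L[0]='r': occ=0, LF[0]=C('r')+0=1+0=1
L[1]='t': occ=0, LF[1]=C('t')+0=9+0=9
L[2]='t': occ=1, LF[2]=C('t')+1=9+1=10
L[3]='r': occ=1, LF[3]=C('r')+1=1+1=2
L[4]='s': occ=0, LF[4]=C('s')+0=5+0=5
L[5]='r': occ=2, LF[5]=C('r')+2=1+2=3
L[6]='t': occ=2, LF[6]=C('t')+2=9+2=11
L[7]='$': occ=0, LF[7]=C('$')+0=0+0=0
L[8]='s': occ=1, LF[8]=C('s')+1=5+1=6
L[9]='r': occ=3, LF[9]=C('r')+3=1+3=4
L[10]='t': occ=3, LF[10]=C('t')+3=9+3=12
L[11]='s': occ=2, LF[11]=C('s')+2=5+2=7
L[12]='s': occ=3, LF[12]=C('s')+3=5+3=8

Answer: 1 9 10 2 5 3 11 0 6 4 12 7 8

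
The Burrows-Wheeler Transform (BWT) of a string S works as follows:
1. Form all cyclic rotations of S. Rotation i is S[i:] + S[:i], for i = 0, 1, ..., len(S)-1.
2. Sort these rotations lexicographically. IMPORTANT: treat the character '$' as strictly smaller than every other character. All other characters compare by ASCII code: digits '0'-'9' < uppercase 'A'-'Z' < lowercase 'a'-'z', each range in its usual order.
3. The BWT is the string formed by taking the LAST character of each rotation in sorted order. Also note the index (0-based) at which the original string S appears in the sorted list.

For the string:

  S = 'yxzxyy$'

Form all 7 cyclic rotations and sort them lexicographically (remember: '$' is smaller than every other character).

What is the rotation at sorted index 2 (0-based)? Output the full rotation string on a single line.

All 7 rotations (rotation i = S[i:]+S[:i]):
  rot[0] = yxzxyy$
  rot[1] = xzxyy$y
  rot[2] = zxyy$yx
  rot[3] = xyy$yxz
  rot[4] = yy$yxzx
  rot[5] = y$yxzxy
  rot[6] = $yxzxyy
Sorted (with $ < everything):
  sorted[0] = $yxzxyy
  sorted[1] = xyy$yxz
  sorted[2] = xzxyy$y
  sorted[3] = y$yxzxy
  sorted[4] = yxzxyy$
  sorted[5] = yy$yxzx
  sorted[6] = zxyy$yx
sorted[2] = xzxyy$y

Answer: xzxyy$y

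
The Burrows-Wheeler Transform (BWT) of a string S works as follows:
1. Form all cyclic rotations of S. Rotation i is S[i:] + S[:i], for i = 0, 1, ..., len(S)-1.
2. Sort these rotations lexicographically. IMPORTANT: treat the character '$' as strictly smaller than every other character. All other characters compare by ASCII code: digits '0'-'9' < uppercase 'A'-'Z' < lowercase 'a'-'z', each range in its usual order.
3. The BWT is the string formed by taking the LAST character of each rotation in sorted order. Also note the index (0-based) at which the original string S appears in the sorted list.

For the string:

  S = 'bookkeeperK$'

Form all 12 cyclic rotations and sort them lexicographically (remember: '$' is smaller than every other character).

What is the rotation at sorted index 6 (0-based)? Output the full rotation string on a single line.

All 12 rotations (rotation i = S[i:]+S[:i]):
  rot[0] = bookkeeperK$
  rot[1] = ookkeeperK$b
  rot[2] = okkeeperK$bo
  rot[3] = kkeeperK$boo
  rot[4] = keeperK$book
  rot[5] = eeperK$bookk
  rot[6] = eperK$bookke
  rot[7] = perK$bookkee
  rot[8] = erK$bookkeep
  rot[9] = rK$bookkeepe
  rot[10] = K$bookkeeper
  rot[11] = $bookkeeperK
Sorted (with $ < everything):
  sorted[0] = $bookkeeperK
  sorted[1] = K$bookkeeper
  sorted[2] = bookkeeperK$
  sorted[3] = eeperK$bookk
  sorted[4] = eperK$bookke
  sorted[5] = erK$bookkeep
  sorted[6] = keeperK$book
  sorted[7] = kkeeperK$boo
  sorted[8] = okkeeperK$bo
  sorted[9] = ookkeeperK$b
  sorted[10] = perK$bookkee
  sorted[11] = rK$bookkeepe
sorted[6] = keeperK$book

Answer: keeperK$book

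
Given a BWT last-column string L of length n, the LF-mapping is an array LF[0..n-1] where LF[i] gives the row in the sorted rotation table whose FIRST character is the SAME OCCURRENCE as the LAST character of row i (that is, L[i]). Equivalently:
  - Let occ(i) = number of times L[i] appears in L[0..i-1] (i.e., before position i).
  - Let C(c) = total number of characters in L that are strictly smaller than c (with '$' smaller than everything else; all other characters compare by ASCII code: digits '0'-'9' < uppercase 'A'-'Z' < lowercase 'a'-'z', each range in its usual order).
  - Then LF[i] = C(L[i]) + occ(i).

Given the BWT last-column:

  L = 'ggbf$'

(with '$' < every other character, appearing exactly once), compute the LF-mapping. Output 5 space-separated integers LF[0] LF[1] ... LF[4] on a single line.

Answer: 3 4 1 2 0

Derivation:
Char counts: '$':1, 'b':1, 'f':1, 'g':2
C (first-col start): C('$')=0, C('b')=1, C('f')=2, C('g')=3
L[0]='g': occ=0, LF[0]=C('g')+0=3+0=3
L[1]='g': occ=1, LF[1]=C('g')+1=3+1=4
L[2]='b': occ=0, LF[2]=C('b')+0=1+0=1
L[3]='f': occ=0, LF[3]=C('f')+0=2+0=2
L[4]='$': occ=0, LF[4]=C('$')+0=0+0=0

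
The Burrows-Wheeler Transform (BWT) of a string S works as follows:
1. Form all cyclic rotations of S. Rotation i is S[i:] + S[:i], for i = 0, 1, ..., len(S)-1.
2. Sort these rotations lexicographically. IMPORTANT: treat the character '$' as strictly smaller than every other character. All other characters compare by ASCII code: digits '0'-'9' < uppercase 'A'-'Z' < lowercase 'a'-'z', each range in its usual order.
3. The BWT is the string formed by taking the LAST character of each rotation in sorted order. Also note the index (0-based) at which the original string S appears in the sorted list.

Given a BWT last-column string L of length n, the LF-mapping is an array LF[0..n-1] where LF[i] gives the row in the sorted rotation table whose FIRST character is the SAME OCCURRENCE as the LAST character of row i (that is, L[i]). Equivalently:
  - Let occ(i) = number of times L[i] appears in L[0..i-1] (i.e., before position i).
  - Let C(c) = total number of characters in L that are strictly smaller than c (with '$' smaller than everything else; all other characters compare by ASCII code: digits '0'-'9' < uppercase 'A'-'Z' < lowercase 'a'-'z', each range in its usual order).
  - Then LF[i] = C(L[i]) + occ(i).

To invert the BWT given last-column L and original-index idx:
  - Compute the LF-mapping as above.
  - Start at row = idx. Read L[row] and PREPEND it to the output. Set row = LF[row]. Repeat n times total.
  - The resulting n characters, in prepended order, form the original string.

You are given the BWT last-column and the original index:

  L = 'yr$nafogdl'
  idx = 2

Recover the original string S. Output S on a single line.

LF mapping: 9 8 0 6 1 3 7 4 2 5
Walk LF starting at row 2, prepending L[row]:
  step 1: row=2, L[2]='$', prepend. Next row=LF[2]=0
  step 2: row=0, L[0]='y', prepend. Next row=LF[0]=9
  step 3: row=9, L[9]='l', prepend. Next row=LF[9]=5
  step 4: row=5, L[5]='f', prepend. Next row=LF[5]=3
  step 5: row=3, L[3]='n', prepend. Next row=LF[3]=6
  step 6: row=6, L[6]='o', prepend. Next row=LF[6]=7
  step 7: row=7, L[7]='g', prepend. Next row=LF[7]=4
  step 8: row=4, L[4]='a', prepend. Next row=LF[4]=1
  step 9: row=1, L[1]='r', prepend. Next row=LF[1]=8
  step 10: row=8, L[8]='d', prepend. Next row=LF[8]=2
Reversed output: dragonfly$

Answer: dragonfly$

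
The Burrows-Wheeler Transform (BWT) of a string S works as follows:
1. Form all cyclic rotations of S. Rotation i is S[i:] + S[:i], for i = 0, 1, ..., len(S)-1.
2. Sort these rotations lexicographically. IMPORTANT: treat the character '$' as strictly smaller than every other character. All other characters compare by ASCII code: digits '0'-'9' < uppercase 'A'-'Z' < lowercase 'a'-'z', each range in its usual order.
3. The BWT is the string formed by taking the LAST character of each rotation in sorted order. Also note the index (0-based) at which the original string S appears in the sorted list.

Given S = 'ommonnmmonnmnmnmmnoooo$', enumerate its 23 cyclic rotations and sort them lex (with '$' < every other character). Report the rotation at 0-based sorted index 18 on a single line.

Answer: onnmmonnmnmnmmnoooo$omm

Derivation:
All 23 rotations (rotation i = S[i:]+S[:i]):
  rot[0] = ommonnmmonnmnmnmmnoooo$
  rot[1] = mmonnmmonnmnmnmmnoooo$o
  rot[2] = monnmmonnmnmnmmnoooo$om
  rot[3] = onnmmonnmnmnmmnoooo$omm
  rot[4] = nnmmonnmnmnmmnoooo$ommo
  rot[5] = nmmonnmnmnmmnoooo$ommon
  rot[6] = mmonnmnmnmmnoooo$ommonn
  rot[7] = monnmnmnmmnoooo$ommonnm
  rot[8] = onnmnmnmmnoooo$ommonnmm
  rot[9] = nnmnmnmmnoooo$ommonnmmo
  rot[10] = nmnmnmmnoooo$ommonnmmon
  rot[11] = mnmnmmnoooo$ommonnmmonn
  rot[12] = nmnmmnoooo$ommonnmmonnm
  rot[13] = mnmmnoooo$ommonnmmonnmn
  rot[14] = nmmnoooo$ommonnmmonnmnm
  rot[15] = mmnoooo$ommonnmmonnmnmn
  rot[16] = mnoooo$ommonnmmonnmnmnm
  rot[17] = noooo$ommonnmmonnmnmnmm
  rot[18] = oooo$ommonnmmonnmnmnmmn
  rot[19] = ooo$ommonnmmonnmnmnmmno
  rot[20] = oo$ommonnmmonnmnmnmmnoo
  rot[21] = o$ommonnmmonnmnmnmmnooo
  rot[22] = $ommonnmmonnmnmnmmnoooo
Sorted (with $ < everything):
  sorted[0] = $ommonnmmonnmnmnmmnoooo
  sorted[1] = mmnoooo$ommonnmmonnmnmn
  sorted[2] = mmonnmmonnmnmnmmnoooo$o
  sorted[3] = mmonnmnmnmmnoooo$ommonn
  sorted[4] = mnmmnoooo$ommonnmmonnmn
  sorted[5] = mnmnmmnoooo$ommonnmmonn
  sorted[6] = mnoooo$ommonnmmonnmnmnm
  sorted[7] = monnmmonnmnmnmmnoooo$om
  sorted[8] = monnmnmnmmnoooo$ommonnm
  sorted[9] = nmmnoooo$ommonnmmonnmnm
  sorted[10] = nmmonnmnmnmmnoooo$ommon
  sorted[11] = nmnmmnoooo$ommonnmmonnm
  sorted[12] = nmnmnmmnoooo$ommonnmmon
  sorted[13] = nnmmonnmnmnmmnoooo$ommo
  sorted[14] = nnmnmnmmnoooo$ommonnmmo
  sorted[15] = noooo$ommonnmmonnmnmnmm
  sorted[16] = o$ommonnmmonnmnmnmmnooo
  sorted[17] = ommonnmmonnmnmnmmnoooo$
  sorted[18] = onnmmonnmnmnmmnoooo$omm
  sorted[19] = onnmnmnmmnoooo$ommonnmm
  sorted[20] = oo$ommonnmmonnmnmnmmnoo
  sorted[21] = ooo$ommonnmmonnmnmnmmno
  sorted[22] = oooo$ommonnmmonnmnmnmmn
sorted[18] = onnmmonnmnmnmmnoooo$omm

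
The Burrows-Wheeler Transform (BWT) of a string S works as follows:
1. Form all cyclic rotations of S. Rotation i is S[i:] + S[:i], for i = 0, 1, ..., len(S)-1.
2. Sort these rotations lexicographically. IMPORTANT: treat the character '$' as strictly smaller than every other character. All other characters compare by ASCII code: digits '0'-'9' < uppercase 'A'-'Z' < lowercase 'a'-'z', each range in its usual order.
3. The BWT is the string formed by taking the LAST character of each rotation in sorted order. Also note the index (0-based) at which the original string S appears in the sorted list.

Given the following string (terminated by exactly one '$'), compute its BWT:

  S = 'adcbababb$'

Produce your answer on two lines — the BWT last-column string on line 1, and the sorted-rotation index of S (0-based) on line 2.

All 10 rotations (rotation i = S[i:]+S[:i]):
  rot[0] = adcbababb$
  rot[1] = dcbababb$a
  rot[2] = cbababb$ad
  rot[3] = bababb$adc
  rot[4] = ababb$adcb
  rot[5] = babb$adcba
  rot[6] = abb$adcbab
  rot[7] = bb$adcbaba
  rot[8] = b$adcbabab
  rot[9] = $adcbababb
Sorted (with $ < everything):
  sorted[0] = $adcbababb  (last char: 'b')
  sorted[1] = ababb$adcb  (last char: 'b')
  sorted[2] = abb$adcbab  (last char: 'b')
  sorted[3] = adcbababb$  (last char: '$')
  sorted[4] = b$adcbabab  (last char: 'b')
  sorted[5] = bababb$adc  (last char: 'c')
  sorted[6] = babb$adcba  (last char: 'a')
  sorted[7] = bb$adcbaba  (last char: 'a')
  sorted[8] = cbababb$ad  (last char: 'd')
  sorted[9] = dcbababb$a  (last char: 'a')
Last column: bbb$bcaada
Original string S is at sorted index 3

Answer: bbb$bcaada
3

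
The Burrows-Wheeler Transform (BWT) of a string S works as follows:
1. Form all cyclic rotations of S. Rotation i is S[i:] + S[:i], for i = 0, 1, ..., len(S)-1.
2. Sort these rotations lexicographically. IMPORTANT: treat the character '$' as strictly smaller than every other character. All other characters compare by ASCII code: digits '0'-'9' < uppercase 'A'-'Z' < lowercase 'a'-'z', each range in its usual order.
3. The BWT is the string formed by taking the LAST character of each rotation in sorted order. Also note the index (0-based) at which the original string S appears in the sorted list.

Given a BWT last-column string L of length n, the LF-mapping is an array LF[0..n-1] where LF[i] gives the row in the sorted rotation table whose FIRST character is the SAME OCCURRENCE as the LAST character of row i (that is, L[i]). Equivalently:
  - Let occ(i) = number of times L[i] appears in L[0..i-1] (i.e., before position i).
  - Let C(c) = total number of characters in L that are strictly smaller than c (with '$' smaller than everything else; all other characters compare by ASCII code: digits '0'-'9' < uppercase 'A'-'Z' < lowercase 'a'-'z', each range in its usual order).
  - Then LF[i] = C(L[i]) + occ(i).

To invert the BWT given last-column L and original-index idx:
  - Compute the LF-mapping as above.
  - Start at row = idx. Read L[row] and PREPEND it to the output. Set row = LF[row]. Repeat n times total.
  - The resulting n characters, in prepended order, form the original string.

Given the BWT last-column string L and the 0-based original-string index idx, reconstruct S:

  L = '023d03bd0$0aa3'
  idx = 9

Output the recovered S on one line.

LF mapping: 1 5 6 12 2 7 11 13 3 0 4 9 10 8
Walk LF starting at row 9, prepending L[row]:
  step 1: row=9, L[9]='$', prepend. Next row=LF[9]=0
  step 2: row=0, L[0]='0', prepend. Next row=LF[0]=1
  step 3: row=1, L[1]='2', prepend. Next row=LF[1]=5
  step 4: row=5, L[5]='3', prepend. Next row=LF[5]=7
  step 5: row=7, L[7]='d', prepend. Next row=LF[7]=13
  step 6: row=13, L[13]='3', prepend. Next row=LF[13]=8
  step 7: row=8, L[8]='0', prepend. Next row=LF[8]=3
  step 8: row=3, L[3]='d', prepend. Next row=LF[3]=12
  step 9: row=12, L[12]='a', prepend. Next row=LF[12]=10
  step 10: row=10, L[10]='0', prepend. Next row=LF[10]=4
  step 11: row=4, L[4]='0', prepend. Next row=LF[4]=2
  step 12: row=2, L[2]='3', prepend. Next row=LF[2]=6
  step 13: row=6, L[6]='b', prepend. Next row=LF[6]=11
  step 14: row=11, L[11]='a', prepend. Next row=LF[11]=9
Reversed output: ab300ad03d320$

Answer: ab300ad03d320$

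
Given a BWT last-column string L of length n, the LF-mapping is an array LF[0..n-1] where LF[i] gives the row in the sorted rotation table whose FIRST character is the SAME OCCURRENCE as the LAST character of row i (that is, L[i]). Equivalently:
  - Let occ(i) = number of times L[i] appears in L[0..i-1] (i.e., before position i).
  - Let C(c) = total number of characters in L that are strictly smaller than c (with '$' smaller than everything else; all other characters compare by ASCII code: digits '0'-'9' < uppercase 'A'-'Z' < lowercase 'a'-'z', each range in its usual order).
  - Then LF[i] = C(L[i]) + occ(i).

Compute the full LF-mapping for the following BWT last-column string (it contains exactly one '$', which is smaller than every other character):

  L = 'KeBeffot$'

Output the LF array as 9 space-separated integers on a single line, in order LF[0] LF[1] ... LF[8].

Answer: 2 3 1 4 5 6 7 8 0

Derivation:
Char counts: '$':1, 'B':1, 'K':1, 'e':2, 'f':2, 'o':1, 't':1
C (first-col start): C('$')=0, C('B')=1, C('K')=2, C('e')=3, C('f')=5, C('o')=7, C('t')=8
L[0]='K': occ=0, LF[0]=C('K')+0=2+0=2
L[1]='e': occ=0, LF[1]=C('e')+0=3+0=3
L[2]='B': occ=0, LF[2]=C('B')+0=1+0=1
L[3]='e': occ=1, LF[3]=C('e')+1=3+1=4
L[4]='f': occ=0, LF[4]=C('f')+0=5+0=5
L[5]='f': occ=1, LF[5]=C('f')+1=5+1=6
L[6]='o': occ=0, LF[6]=C('o')+0=7+0=7
L[7]='t': occ=0, LF[7]=C('t')+0=8+0=8
L[8]='$': occ=0, LF[8]=C('$')+0=0+0=0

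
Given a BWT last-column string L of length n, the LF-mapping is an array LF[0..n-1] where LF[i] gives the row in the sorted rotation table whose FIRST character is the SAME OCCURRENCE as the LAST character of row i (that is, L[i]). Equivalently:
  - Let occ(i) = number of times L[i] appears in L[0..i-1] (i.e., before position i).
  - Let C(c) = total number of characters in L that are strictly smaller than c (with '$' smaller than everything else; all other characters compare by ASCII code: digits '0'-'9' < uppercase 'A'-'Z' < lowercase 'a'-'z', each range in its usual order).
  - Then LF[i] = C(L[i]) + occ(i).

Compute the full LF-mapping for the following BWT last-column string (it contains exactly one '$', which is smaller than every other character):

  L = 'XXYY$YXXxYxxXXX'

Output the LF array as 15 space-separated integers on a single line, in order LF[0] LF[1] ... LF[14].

Answer: 1 2 8 9 0 10 3 4 12 11 13 14 5 6 7

Derivation:
Char counts: '$':1, 'X':7, 'Y':4, 'x':3
C (first-col start): C('$')=0, C('X')=1, C('Y')=8, C('x')=12
L[0]='X': occ=0, LF[0]=C('X')+0=1+0=1
L[1]='X': occ=1, LF[1]=C('X')+1=1+1=2
L[2]='Y': occ=0, LF[2]=C('Y')+0=8+0=8
L[3]='Y': occ=1, LF[3]=C('Y')+1=8+1=9
L[4]='$': occ=0, LF[4]=C('$')+0=0+0=0
L[5]='Y': occ=2, LF[5]=C('Y')+2=8+2=10
L[6]='X': occ=2, LF[6]=C('X')+2=1+2=3
L[7]='X': occ=3, LF[7]=C('X')+3=1+3=4
L[8]='x': occ=0, LF[8]=C('x')+0=12+0=12
L[9]='Y': occ=3, LF[9]=C('Y')+3=8+3=11
L[10]='x': occ=1, LF[10]=C('x')+1=12+1=13
L[11]='x': occ=2, LF[11]=C('x')+2=12+2=14
L[12]='X': occ=4, LF[12]=C('X')+4=1+4=5
L[13]='X': occ=5, LF[13]=C('X')+5=1+5=6
L[14]='X': occ=6, LF[14]=C('X')+6=1+6=7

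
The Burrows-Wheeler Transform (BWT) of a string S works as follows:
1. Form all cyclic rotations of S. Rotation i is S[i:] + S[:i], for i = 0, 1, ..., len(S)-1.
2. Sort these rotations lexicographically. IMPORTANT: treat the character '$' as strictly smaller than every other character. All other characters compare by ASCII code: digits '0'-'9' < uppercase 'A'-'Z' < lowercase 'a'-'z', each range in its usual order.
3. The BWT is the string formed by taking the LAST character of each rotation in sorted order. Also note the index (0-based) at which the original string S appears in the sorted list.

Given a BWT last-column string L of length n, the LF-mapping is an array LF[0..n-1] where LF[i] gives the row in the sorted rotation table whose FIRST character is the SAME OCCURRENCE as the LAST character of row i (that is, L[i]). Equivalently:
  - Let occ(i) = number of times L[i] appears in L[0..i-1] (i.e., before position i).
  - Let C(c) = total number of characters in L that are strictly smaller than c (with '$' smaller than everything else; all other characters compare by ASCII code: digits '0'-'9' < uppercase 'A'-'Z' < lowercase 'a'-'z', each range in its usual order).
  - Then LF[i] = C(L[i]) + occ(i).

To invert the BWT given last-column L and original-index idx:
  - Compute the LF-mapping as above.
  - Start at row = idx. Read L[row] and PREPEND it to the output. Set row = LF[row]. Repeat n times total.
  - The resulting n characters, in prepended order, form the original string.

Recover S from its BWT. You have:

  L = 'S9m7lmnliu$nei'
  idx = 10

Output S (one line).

LF mapping: 3 2 9 1 7 10 11 8 5 13 0 12 4 6
Walk LF starting at row 10, prepending L[row]:
  step 1: row=10, L[10]='$', prepend. Next row=LF[10]=0
  step 2: row=0, L[0]='S', prepend. Next row=LF[0]=3
  step 3: row=3, L[3]='7', prepend. Next row=LF[3]=1
  step 4: row=1, L[1]='9', prepend. Next row=LF[1]=2
  step 5: row=2, L[2]='m', prepend. Next row=LF[2]=9
  step 6: row=9, L[9]='u', prepend. Next row=LF[9]=13
  step 7: row=13, L[13]='i', prepend. Next row=LF[13]=6
  step 8: row=6, L[6]='n', prepend. Next row=LF[6]=11
  step 9: row=11, L[11]='n', prepend. Next row=LF[11]=12
  step 10: row=12, L[12]='e', prepend. Next row=LF[12]=4
  step 11: row=4, L[4]='l', prepend. Next row=LF[4]=7
  step 12: row=7, L[7]='l', prepend. Next row=LF[7]=8
  step 13: row=8, L[8]='i', prepend. Next row=LF[8]=5
  step 14: row=5, L[5]='m', prepend. Next row=LF[5]=10
Reversed output: millennium97S$

Answer: millennium97S$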